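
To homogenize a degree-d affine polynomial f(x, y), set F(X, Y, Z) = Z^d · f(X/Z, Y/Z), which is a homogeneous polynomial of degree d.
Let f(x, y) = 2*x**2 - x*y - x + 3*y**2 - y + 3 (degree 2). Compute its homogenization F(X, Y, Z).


F(X, Y, Z) = 2*X**2 - X*Y - X*Z + 3*Y**2 - Y*Z + 3*Z**2

deg(f) = 2.
Substitute x = X/Z, y = Y/Z into f, then multiply by Z^2.
  monomial 2·x^2·y^0 ↦ 2·X^2·Y^0·Z^0.
  monomial -1·x^1·y^1 ↦ -1·X^1·Y^1·Z^0.
  monomial -1·x^1·y^0 ↦ -1·X^1·Y^0·Z^1.
  monomial 3·x^0·y^2 ↦ 3·X^0·Y^2·Z^0.
  monomial -1·x^0·y^1 ↦ -1·X^0·Y^1·Z^1.
  monomial 3·x^0·y^0 ↦ 3·X^0·Y^0·Z^2.
Collecting: F(X, Y, Z) = 2*X**2 - X*Y - X*Z + 3*Y**2 - Y*Z + 3*Z**2.


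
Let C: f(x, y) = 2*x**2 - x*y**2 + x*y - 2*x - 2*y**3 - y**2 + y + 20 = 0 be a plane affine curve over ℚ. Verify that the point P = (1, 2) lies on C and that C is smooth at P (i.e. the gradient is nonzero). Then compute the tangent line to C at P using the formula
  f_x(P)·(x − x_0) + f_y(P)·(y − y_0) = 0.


Tangent line at P: 60 - 30*y = 0.

Step 1: f(1, 2) = 0, so P lies on C.
Step 2: partial derivatives
  f_x(x, y) = 4*x - y**2 + y - 2, f_y(x, y) = -2*x*y + x - 6*y**2 - 2*y + 1.
  f_x(P) = 0, f_y(P) = -30 (gradient nonzero, so P is smooth).
Step 3: tangent line at P: 0·(x − 1) + -30·(y − 2) = 0.
Expanding: 60 - 30*y = 0.


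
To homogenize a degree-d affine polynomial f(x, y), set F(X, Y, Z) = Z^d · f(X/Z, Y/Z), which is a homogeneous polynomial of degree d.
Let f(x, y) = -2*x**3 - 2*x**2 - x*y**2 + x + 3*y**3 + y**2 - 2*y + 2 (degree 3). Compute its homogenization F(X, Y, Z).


F(X, Y, Z) = -2*X**3 - 2*X**2*Z - X*Y**2 + X*Z**2 + 3*Y**3 + Y**2*Z - 2*Y*Z**2 + 2*Z**3

deg(f) = 3.
Substitute x = X/Z, y = Y/Z into f, then multiply by Z^3.
  monomial -2·x^3·y^0 ↦ -2·X^3·Y^0·Z^0.
  monomial -2·x^2·y^0 ↦ -2·X^2·Y^0·Z^1.
  monomial -1·x^1·y^2 ↦ -1·X^1·Y^2·Z^0.
  monomial 1·x^1·y^0 ↦ 1·X^1·Y^0·Z^2.
  monomial 3·x^0·y^3 ↦ 3·X^0·Y^3·Z^0.
  monomial 1·x^0·y^2 ↦ 1·X^0·Y^2·Z^1.
  monomial -2·x^0·y^1 ↦ -2·X^0·Y^1·Z^2.
  monomial 2·x^0·y^0 ↦ 2·X^0·Y^0·Z^3.
Collecting: F(X, Y, Z) = -2*X**3 - 2*X**2*Z - X*Y**2 + X*Z**2 + 3*Y**3 + Y**2*Z - 2*Y*Z**2 + 2*Z**3.


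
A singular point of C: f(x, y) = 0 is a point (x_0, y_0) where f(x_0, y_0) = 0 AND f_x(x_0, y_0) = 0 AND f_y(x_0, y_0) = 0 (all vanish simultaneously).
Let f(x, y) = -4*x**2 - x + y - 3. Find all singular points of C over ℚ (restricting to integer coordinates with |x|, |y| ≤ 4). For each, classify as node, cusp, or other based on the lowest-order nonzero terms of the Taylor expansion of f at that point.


No singular points in the scanned grid; C is smooth there.

Compute partial derivatives:
  f_x = -8*x - 1.
  f_y = 1.
f_y = 1 is a nonzero constant, so f_y never vanishes: no point (x, y) can satisfy f = f_x = f_y = 0. In particular no (x, y) ∈ {−4, ..., 4}² is singular; the curve is smooth.


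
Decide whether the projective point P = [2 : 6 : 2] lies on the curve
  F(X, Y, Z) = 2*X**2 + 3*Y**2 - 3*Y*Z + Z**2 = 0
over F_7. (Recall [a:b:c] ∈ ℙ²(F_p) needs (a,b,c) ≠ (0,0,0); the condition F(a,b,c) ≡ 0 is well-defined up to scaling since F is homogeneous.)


F(2,6,2) ≡ 0 (mod 7); P is on the curve.

Evaluate F(2, 6, 2) term-by-term (mod 7).
  2*X**2 ↦ 2·4·1·1 = 8
  3*Y**2 ↦ 3·1·36·1 = 108
  -3*Y*Z ↦ -3·1·6·2 = -36
  Z**2 ↦ 1·1·1·4 = 4
Sum: F(2, 6, 2) = (8) + (108) + (-36) + (4) = 84.
Reducing mod 7: 84 ≡ 0 (mod 7).
Since F(a, b, c) ≡ 0 (mod 7), P lies on the curve.


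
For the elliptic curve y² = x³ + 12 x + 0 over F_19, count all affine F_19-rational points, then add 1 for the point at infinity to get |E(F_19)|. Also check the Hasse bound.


Affine points = {(0, 0), (3, 5), (3, 14), (4, 6), (4, 13), (7, 3), (7, 16), (8, 0), (9, 1), (9, 18), (11, 0), (13, 4), (13, 15), (14, 9), (14, 10), (17, 5), (17, 14), (18, 5), (18, 14)}; affine count = 19; |E(F_19)| = 20.

Discriminant check: Δ ∝ 4a³ + 27b² = 4·12³ + 27·0² = 4·1728 + 27·0 ≡ 15 (mod 19). Nonzero ⇒ E is nonsingular.
For each x ∈ F_19, compute rhs = x³ + 12·x + 0 mod 19, then count y ∈ F_19 with y² ≡ rhs.
  x = 0: rhs = 0, matching y values: 0 (1 points).
  x = 1: rhs = 13, matching y values: none (0 points).
  x = 2: rhs = 13, matching y values: none (0 points).
  x = 3: rhs = 6, matching y values: 5, 14 (2 points).
  x = 4: rhs = 17, matching y values: 6, 13 (2 points).
  x = 5: rhs = 14, matching y values: none (0 points).
  x = 6: rhs = 3, matching y values: none (0 points).
  x = 7: rhs = 9, matching y values: 3, 16 (2 points).
  x = 8: rhs = 0, matching y values: 0 (1 points).
  x = 9: rhs = 1, matching y values: 1, 18 (2 points).
  x = 10: rhs = 18, matching y values: none (0 points).
  x = 11: rhs = 0, matching y values: 0 (1 points).
  x = 12: rhs = 10, matching y values: none (0 points).
  x = 13: rhs = 16, matching y values: 4, 15 (2 points).
  x = 14: rhs = 5, matching y values: 9, 10 (2 points).
  x = 15: rhs = 2, matching y values: none (0 points).
  x = 16: rhs = 13, matching y values: none (0 points).
  x = 17: rhs = 6, matching y values: 5, 14 (2 points).
  x = 18: rhs = 6, matching y values: 5, 14 (2 points).
Total affine count: 19.
Full point count |E(F_19)| = 19 + 1 = 20.
Hasse bound: |20 − (19+1)| = |0| = 0 ≤ 2√19 ≈ 8.7178 ✓.


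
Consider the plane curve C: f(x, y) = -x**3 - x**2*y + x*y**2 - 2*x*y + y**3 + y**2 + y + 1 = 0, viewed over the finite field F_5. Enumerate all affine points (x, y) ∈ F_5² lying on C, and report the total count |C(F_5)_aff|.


Affine F_5-points: {(0, 2), (0, 3), (0, 4), (1, 0), (2, 1), (3, 1), (3, 2), (3, 3), (4, 1), (4, 3)}; count = 10.

For each of the 25 pairs (x, y) ∈ F_5², evaluate f(x, y) mod 5. Record the zeros.
  x = 0: [0↦1, 1↦4, 2↦0, 3↦0, 4↦0]  zeros at y ∈ {2, 3, 4}
  x = 1: [0↦0, 1↦1, 2↦2, 3↦4, 4↦3]  zeros at y ∈ {0}
  x = 2: [0↦3, 1↦0, 2↦4, 3↦1, 4↦2]  zeros at y ∈ {1}
  x = 3: [0↦4, 1↦0, 2↦0, 3↦0, 4↦1]  zeros at y ∈ {1, 2, 3}
  x = 4: [0↦2, 1↦0, 2↦4, 3↦0, 4↦4]  zeros at y ∈ {1, 3}
Collecting zeros: affine points = {(0, 2), (0, 3), (0, 4), (1, 0), (2, 1), (3, 1), (3, 2), (3, 3), (4, 1), (4, 3)}.
Total count |C(F_5)_aff| = 10.


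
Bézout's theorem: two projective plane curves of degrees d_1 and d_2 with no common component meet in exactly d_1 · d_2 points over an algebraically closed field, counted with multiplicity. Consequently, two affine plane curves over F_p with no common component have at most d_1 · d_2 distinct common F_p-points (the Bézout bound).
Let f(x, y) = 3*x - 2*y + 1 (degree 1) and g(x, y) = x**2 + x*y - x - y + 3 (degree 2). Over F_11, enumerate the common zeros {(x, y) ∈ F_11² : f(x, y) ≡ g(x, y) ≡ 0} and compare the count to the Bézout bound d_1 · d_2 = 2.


Common zeros: {(5, 8), (9, 3)}; count = 2; Bézout bound = 2.

deg(f) = 1, deg(g) = 2, so Bézout bound = 2.
Scan x ∈ F_11. For each x, list the y ∈ F_11 with f(x, y) ≡ 0 and those with g(x, y) ≡ 0 (mod 11); the common zeros in that column are the intersection.
  x = 0: f ≡ 0 at y ∈ {6}; g ≡ 0 at y ∈ {3}; common: ∅.
  x = 1: f ≡ 0 at y ∈ {2}; g ≡ 0 at y ∈ ∅; common: ∅.
  x = 2: f ≡ 0 at y ∈ {9}; g ≡ 0 at y ∈ {6}; common: ∅.
  x = 3: f ≡ 0 at y ∈ {5}; g ≡ 0 at y ∈ {1}; common: ∅.
  x = 4: f ≡ 0 at y ∈ {1}; g ≡ 0 at y ∈ {6}; common: ∅.
  x = 5: f ≡ 0 at y ∈ {8}; g ≡ 0 at y ∈ {8}; common: {8}.
  x = 6: f ≡ 0 at y ∈ {4}; g ≡ 0 at y ∈ {0}; common: ∅.
  x = 7: f ≡ 0 at y ∈ {0}; g ≡ 0 at y ∈ {9}; common: ∅.
  x = 8: f ≡ 0 at y ∈ {7}; g ≡ 0 at y ∈ {1}; common: ∅.
  x = 9: f ≡ 0 at y ∈ {3}; g ≡ 0 at y ∈ {3}; common: {3}.
  x = 10: f ≡ 0 at y ∈ {10}; g ≡ 0 at y ∈ {8}; common: ∅.
Collecting: common zeros = {(5, 8), (9, 3)}, so the count is 2.
Comparison with the Bézout bound: 2 ≤ 2 = deg(f)·deg(g), as expected for curves with no common component (the bound is attained).


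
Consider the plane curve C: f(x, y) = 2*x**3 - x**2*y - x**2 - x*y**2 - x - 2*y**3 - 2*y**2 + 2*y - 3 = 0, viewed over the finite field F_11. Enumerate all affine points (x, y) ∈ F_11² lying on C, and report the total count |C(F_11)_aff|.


Affine F_11-points: {(0, 6), (2, 9), (3, 2), (4, 6), (5, 6), (7, 0), (10, 5)}; count = 7.

For each of the 121 pairs (x, y) ∈ F_11², evaluate f(x, y) mod 11. Record the zeros.
  x = 0: [0↦8, 1↦6, 2↦10, 3↦8, 4↦10, 5↦4, 6↦0, 7↦8, 8↦5, 9↦1, 10↦6]  zeros at y ∈ {6}
  x = 1: [0↦8, 1↦4, 2↦4, 3↦7, 4↦1, 5↦7, 6↦2, 7↦7, 8↦10, 9↦10, 10↦6]  zeros at y ∈ ∅
  x = 2: [0↦7, 1↦10, 2↦4, 3↦10, 4↦5, 5↦10, 6↦2, 7↦2, 8↦9, 9↦0, 10↦7]  zeros at y ∈ {9}
  x = 3: [0↦6, 1↦3, 2↦0, 3↦7, 4↦1, 5↦3, 6↦1, 7↦5, 8↦3, 9↦5, 10↦10]  zeros at y ∈ {2}
  x = 4: [0↦6, 1↦6, 2↦4, 3↦10, 4↦1, 5↦9, 6↦0, 7↦6, 8↦4, 9↦4, 10↦5]  zeros at y ∈ {6}
  x = 5: [0↦8, 1↦9, 2↦6, 3↦9, 4↦6, 5↦7, 6↦0, 7↦6, 8↦2, 9↦9, 10↦4]  zeros at y ∈ {6}
  x = 6: [0↦2, 1↦2, 2↦7, 3↦5, 4↦6, 5↦9, 6↦2, 7↦6, 8↦9, 9↦10, 10↦8]  zeros at y ∈ ∅
  x = 7: [0↦0, 1↦8, 2↦8, 3↦10, 4↦2, 5↦5, 6↦7, 7↦7, 8↦4, 9↦8, 10↦7]  zeros at y ∈ {0}
  x = 8: [0↦3, 1↦6, 2↦10, 3↦3, 4↦6, 5↦7, 6↦5, 7↦10, 8↦10, 9↦4, 10↦2]  zeros at y ∈ ∅
  x = 9: [0↦1, 1↦8, 2↦3, 3↦7, 4↦8, 5↦5, 6↦8, 7↦5, 8↦6, 9↦10, 10↦5]  zeros at y ∈ ∅
  x = 10: [0↦6, 1↦4, 2↦10, 3↦1, 4↦9, 5↦0, 6↦6, 7↦4, 8↦4, 9↦5, 10↦6]  zeros at y ∈ {5}
Collecting zeros: affine points = {(0, 6), (2, 9), (3, 2), (4, 6), (5, 6), (7, 0), (10, 5)}.
Total count |C(F_11)_aff| = 7.


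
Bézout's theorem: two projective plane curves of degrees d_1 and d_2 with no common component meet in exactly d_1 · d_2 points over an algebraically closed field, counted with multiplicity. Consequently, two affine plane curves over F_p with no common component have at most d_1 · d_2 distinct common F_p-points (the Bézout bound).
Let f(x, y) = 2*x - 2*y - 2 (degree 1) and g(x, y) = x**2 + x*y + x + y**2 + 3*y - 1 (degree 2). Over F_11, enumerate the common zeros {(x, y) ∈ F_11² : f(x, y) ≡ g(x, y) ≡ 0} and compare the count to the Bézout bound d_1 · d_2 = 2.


Common zeros: {(2, 1), (5, 4)}; count = 2; Bézout bound = 2.

deg(f) = 1, deg(g) = 2, so Bézout bound = 2.
Scan x ∈ F_11. For each x, list the y ∈ F_11 with f(x, y) ≡ 0 and those with g(x, y) ≡ 0 (mod 11); the common zeros in that column are the intersection.
  x = 0: f ≡ 0 at y ∈ {10}; g ≡ 0 at y ∈ ∅; common: ∅.
  x = 1: f ≡ 0 at y ∈ {0}; g ≡ 0 at y ∈ {3, 4}; common: ∅.
  x = 2: f ≡ 0 at y ∈ {1}; g ≡ 0 at y ∈ {1, 5}; common: {1}.
  x = 3: f ≡ 0 at y ∈ {2}; g ≡ 0 at y ∈ {0, 5}; common: ∅.
  x = 4: f ≡ 0 at y ∈ {3}; g ≡ 0 at y ∈ ∅; common: ∅.
  x = 5: f ≡ 0 at y ∈ {4}; g ≡ 0 at y ∈ {4, 10}; common: {4}.
  x = 6: f ≡ 0 at y ∈ {5}; g ≡ 0 at y ∈ {3, 10}; common: ∅.
  x = 7: f ≡ 0 at y ∈ {6}; g ≡ 0 at y ∈ {0, 1}; common: ∅.
  x = 8: f ≡ 0 at y ∈ {7}; g ≡ 0 at y ∈ ∅; common: ∅.
  x = 9: f ≡ 0 at y ∈ {8}; g ≡ 0 at y ∈ ∅; common: ∅.
  x = 10: f ≡ 0 at y ∈ {9}; g ≡ 0 at y ∈ ∅; common: ∅.
Collecting: common zeros = {(2, 1), (5, 4)}, so the count is 2.
Comparison with the Bézout bound: 2 ≤ 2 = deg(f)·deg(g), as expected for curves with no common component (the bound is attained).


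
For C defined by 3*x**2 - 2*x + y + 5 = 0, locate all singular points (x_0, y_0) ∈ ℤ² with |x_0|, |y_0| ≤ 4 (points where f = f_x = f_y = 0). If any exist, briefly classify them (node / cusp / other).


No singular points in the scanned grid; C is smooth there.

Compute partial derivatives:
  f_x = 6*x - 2.
  f_y = 1.
f_y = 1 is a nonzero constant, so f_y never vanishes: no point (x, y) can satisfy f = f_x = f_y = 0. In particular no (x, y) ∈ {−4, ..., 4}² is singular; the curve is smooth.


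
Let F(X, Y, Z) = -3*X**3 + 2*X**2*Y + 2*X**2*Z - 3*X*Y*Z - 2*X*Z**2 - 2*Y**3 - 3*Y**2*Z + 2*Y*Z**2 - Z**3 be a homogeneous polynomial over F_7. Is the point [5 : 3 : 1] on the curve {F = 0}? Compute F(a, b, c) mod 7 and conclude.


F(5,3,1) ≡ 2 (mod 7); P is NOT on the curve.

Evaluate F(5, 3, 1) term-by-term (mod 7).
  -3*X**3 ↦ -3·125·1·1 = -375
  2*X**2*Y ↦ 2·25·3·1 = 150
  2*X**2*Z ↦ 2·25·1·1 = 50
  -3*X*Y*Z ↦ -3·5·3·1 = -45
  -2*X*Z**2 ↦ -2·5·1·1 = -10
  -2*Y**3 ↦ -2·1·27·1 = -54
  -3*Y**2*Z ↦ -3·1·9·1 = -27
  2*Y*Z**2 ↦ 2·1·3·1 = 6
  -Z**3 ↦ -1·1·1·1 = -1
Sum: F(5, 3, 1) = (-375) + (150) + (50) + (-45) + (-10) + (-54) + (-27) + (6) + (-1) = -306.
Reducing mod 7: -306 ≡ 2 (mod 7).
Since F(a, b, c) ≡ 2 ≠ 0 (mod 7), P does NOT lie on the curve.


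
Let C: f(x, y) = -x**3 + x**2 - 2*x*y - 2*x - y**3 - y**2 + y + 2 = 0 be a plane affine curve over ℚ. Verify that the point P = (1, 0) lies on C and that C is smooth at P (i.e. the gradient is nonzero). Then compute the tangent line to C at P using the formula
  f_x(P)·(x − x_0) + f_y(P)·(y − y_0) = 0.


Tangent line at P: -3*x - y + 3 = 0.

Step 1: f(1, 0) = 0, so P lies on C.
Step 2: partial derivatives
  f_x(x, y) = -3*x**2 + 2*x - 2*y - 2, f_y(x, y) = -2*x - 3*y**2 - 2*y + 1.
  f_x(P) = -3, f_y(P) = -1 (gradient nonzero, so P is smooth).
Step 3: tangent line at P: -3·(x − 1) + -1·(y − 0) = 0.
Expanding: -3*x - y + 3 = 0.


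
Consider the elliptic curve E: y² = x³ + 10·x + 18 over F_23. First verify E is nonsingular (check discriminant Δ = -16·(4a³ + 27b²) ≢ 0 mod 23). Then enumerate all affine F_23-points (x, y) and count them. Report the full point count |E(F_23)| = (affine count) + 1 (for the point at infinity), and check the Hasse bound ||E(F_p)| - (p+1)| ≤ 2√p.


Affine points = {(0, 8), (0, 15), (1, 11), (1, 12), (2, 0), (3, 11), (3, 12), (5, 3), (5, 20), (6, 8), (6, 15), (8, 9), (8, 14), (9, 3), (9, 20), (12, 7), (12, 16), (14, 2), (14, 21), (15, 1), (15, 22), (17, 8), (17, 15), (18, 2), (18, 21), (19, 11), (19, 12), (21, 6), (21, 17)}; affine count = 29; |E(F_23)| = 30.

Discriminant check: Δ ∝ 4a³ + 27b² = 4·10³ + 27·18² = 4·1000 + 27·324 ≡ 6 (mod 23). Nonzero ⇒ E is nonsingular.
For each x ∈ F_23, compute rhs = x³ + 10·x + 18 mod 23, then count y ∈ F_23 with y² ≡ rhs.
  x = 0: rhs = 18, matching y values: 8, 15 (2 points).
  x = 1: rhs = 6, matching y values: 11, 12 (2 points).
  x = 2: rhs = 0, matching y values: 0 (1 points).
  x = 3: rhs = 6, matching y values: 11, 12 (2 points).
  x = 4: rhs = 7, matching y values: none (0 points).
  x = 5: rhs = 9, matching y values: 3, 20 (2 points).
  x = 6: rhs = 18, matching y values: 8, 15 (2 points).
  x = 7: rhs = 17, matching y values: none (0 points).
  x = 8: rhs = 12, matching y values: 9, 14 (2 points).
  x = 9: rhs = 9, matching y values: 3, 20 (2 points).
  x = 10: rhs = 14, matching y values: none (0 points).
  x = 11: rhs = 10, matching y values: none (0 points).
  x = 12: rhs = 3, matching y values: 7, 16 (2 points).
  x = 13: rhs = 22, matching y values: none (0 points).
  x = 14: rhs = 4, matching y values: 2, 21 (2 points).
  x = 15: rhs = 1, matching y values: 1, 22 (2 points).
  x = 16: rhs = 19, matching y values: none (0 points).
  x = 17: rhs = 18, matching y values: 8, 15 (2 points).
  x = 18: rhs = 4, matching y values: 2, 21 (2 points).
  x = 19: rhs = 6, matching y values: 11, 12 (2 points).
  x = 20: rhs = 7, matching y values: none (0 points).
  x = 21: rhs = 13, matching y values: 6, 17 (2 points).
  x = 22: rhs = 7, matching y values: none (0 points).
Total affine count: 29.
Full point count |E(F_23)| = 29 + 1 = 30.
Hasse bound: |30 − (23+1)| = |6| = 6 ≤ 2√23 ≈ 9.5917 ✓.


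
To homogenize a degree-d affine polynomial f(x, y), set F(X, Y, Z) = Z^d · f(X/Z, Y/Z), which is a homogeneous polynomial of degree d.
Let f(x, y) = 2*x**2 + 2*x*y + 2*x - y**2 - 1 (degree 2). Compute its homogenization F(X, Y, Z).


F(X, Y, Z) = 2*X**2 + 2*X*Y + 2*X*Z - Y**2 - Z**2

deg(f) = 2.
Substitute x = X/Z, y = Y/Z into f, then multiply by Z^2.
  monomial 2·x^2·y^0 ↦ 2·X^2·Y^0·Z^0.
  monomial 2·x^1·y^1 ↦ 2·X^1·Y^1·Z^0.
  monomial 2·x^1·y^0 ↦ 2·X^1·Y^0·Z^1.
  monomial -1·x^0·y^2 ↦ -1·X^0·Y^2·Z^0.
  monomial -1·x^0·y^0 ↦ -1·X^0·Y^0·Z^2.
Collecting: F(X, Y, Z) = 2*X**2 + 2*X*Y + 2*X*Z - Y**2 - Z**2.


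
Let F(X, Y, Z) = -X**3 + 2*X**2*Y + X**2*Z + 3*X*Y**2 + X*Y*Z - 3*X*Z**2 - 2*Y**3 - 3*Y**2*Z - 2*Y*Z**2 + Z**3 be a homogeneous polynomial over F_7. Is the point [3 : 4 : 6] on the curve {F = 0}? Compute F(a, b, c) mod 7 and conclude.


F(3,4,6) ≡ 0 (mod 7); P is on the curve.

Evaluate F(3, 4, 6) term-by-term (mod 7).
  -X**3 ↦ -1·27·1·1 = -27
  2*X**2*Y ↦ 2·9·4·1 = 72
  X**2*Z ↦ 1·9·1·6 = 54
  3*X*Y**2 ↦ 3·3·16·1 = 144
  X*Y*Z ↦ 1·3·4·6 = 72
  -3*X*Z**2 ↦ -3·3·1·36 = -324
  -2*Y**3 ↦ -2·1·64·1 = -128
  -3*Y**2*Z ↦ -3·1·16·6 = -288
  -2*Y*Z**2 ↦ -2·1·4·36 = -288
  Z**3 ↦ 1·1·1·216 = 216
Sum: F(3, 4, 6) = (-27) + (72) + (54) + (144) + (72) + (-324) + (-128) + (-288) + (-288) + (216) = -497.
Reducing mod 7: -497 ≡ 0 (mod 7).
Since F(a, b, c) ≡ 0 (mod 7), P lies on the curve.


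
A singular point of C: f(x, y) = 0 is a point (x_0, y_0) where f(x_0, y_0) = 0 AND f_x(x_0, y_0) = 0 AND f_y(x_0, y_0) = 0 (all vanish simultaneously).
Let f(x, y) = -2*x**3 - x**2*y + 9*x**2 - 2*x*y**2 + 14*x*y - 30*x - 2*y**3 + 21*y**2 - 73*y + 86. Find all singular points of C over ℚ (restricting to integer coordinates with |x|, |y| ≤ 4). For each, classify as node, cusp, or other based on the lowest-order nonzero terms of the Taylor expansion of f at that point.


Singular points: {(1, 3)}; classification: cusp.

Compute partial derivatives:
  f_x = -6*x**2 - 2*x*y + 18*x - 2*y**2 + 14*y - 30.
  f_y = -x**2 - 4*x*y + 14*x - 6*y**2 + 42*y - 73.
Scan x_0 ∈ {−4, ..., 4}. For each x_0, f_y(x_0, y) is a polynomial in y; find its integer roots y ∈ {−4, ..., 4}, then test f_x and f at those candidates.
  x = -4: f_y(-4, y) = -6*y**2 + 58*y - 145; no integer root y with |y| ≤ 4.
  x = -3: f_y(-3, y) = -6*y**2 + 54*y - 124; no integer root y with |y| ≤ 4.
  x = -2: f_y(-2, y) = -6*y**2 + 50*y - 105; no integer root y with |y| ≤ 4.
  x = -1: f_y(-1, y) = -6*y**2 + 46*y - 88; vanishes at y ∈ {4}. (-1, 4): f_x = -22 ≠ 0.
  x = 0: f_y(0, y) = -6*y**2 + 42*y - 73; no integer root y with |y| ≤ 4.
  x = 1: f_y(1, y) = -6*y**2 + 38*y - 60; vanishes at y ∈ {3}. (1, 3): f_x = 0, f = 0 — SINGULAR.
  x = 2: f_y(2, y) = -6*y**2 + 34*y - 49; no integer root y with |y| ≤ 4.
  x = 3: f_y(3, y) = -6*y**2 + 30*y - 40; no integer root y with |y| ≤ 4.
  x = 4: f_y(4, y) = -6*y**2 + 26*y - 33; no integer root y with |y| ≤ 4.
Only singular point on the grid: (1, 3).
Classify: substitute x = 1 + u, y = 3 + v and expand: f = -2*u**3 - u**2*v - 2*u*v**2 - 2*v**3 + v**2.
No constant or linear terms (consistent with a singular point). Quadratic part: v**2. Cubic part: -2*u**3 - u**2*v - 2*u*v**2 - 2*v**3.
The quadratic part v**2 is a perfect square, so there is a single (double) tangent line v = 0, i.e. y = 3. Restricting the cubic part to that line (v = 0) leaves -2*u**3 ≠ 0, so f is not divisible by v and the branch is v² ≈ 2*u**3 to lowest order — this is a cusp.
Classification: cusp.


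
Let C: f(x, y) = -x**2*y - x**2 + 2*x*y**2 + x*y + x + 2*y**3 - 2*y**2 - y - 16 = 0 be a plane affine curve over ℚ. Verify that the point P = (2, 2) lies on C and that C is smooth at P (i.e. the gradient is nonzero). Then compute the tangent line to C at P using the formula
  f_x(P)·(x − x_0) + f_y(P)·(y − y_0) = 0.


Tangent line at P: -x + 29*y - 56 = 0.

Step 1: f(2, 2) = 0, so P lies on C.
Step 2: partial derivatives
  f_x(x, y) = -2*x*y - 2*x + 2*y**2 + y + 1, f_y(x, y) = -x**2 + 4*x*y + x + 6*y**2 - 4*y - 1.
  f_x(P) = -1, f_y(P) = 29 (gradient nonzero, so P is smooth).
Step 3: tangent line at P: -1·(x − 2) + 29·(y − 2) = 0.
Expanding: -x + 29*y - 56 = 0.


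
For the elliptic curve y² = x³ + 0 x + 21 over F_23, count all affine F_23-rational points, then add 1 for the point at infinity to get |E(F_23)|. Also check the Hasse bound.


Affine points = {(2, 11), (2, 12), (3, 5), (3, 18), (4, 4), (4, 19), (5, 10), (5, 13), (8, 2), (8, 21), (10, 3), (10, 20), (11, 8), (11, 15), (12, 1), (12, 22), (16, 0), (17, 9), (17, 14), (19, 7), (19, 16), (21, 6), (21, 17)}; affine count = 23; |E(F_23)| = 24.

Discriminant check: Δ ∝ 4a³ + 27b² = 4·0³ + 27·21² = 4·0 + 27·441 ≡ 16 (mod 23). Nonzero ⇒ E is nonsingular.
For each x ∈ F_23, compute rhs = x³ + 0·x + 21 mod 23, then count y ∈ F_23 with y² ≡ rhs.
  x = 0: rhs = 21, matching y values: none (0 points).
  x = 1: rhs = 22, matching y values: none (0 points).
  x = 2: rhs = 6, matching y values: 11, 12 (2 points).
  x = 3: rhs = 2, matching y values: 5, 18 (2 points).
  x = 4: rhs = 16, matching y values: 4, 19 (2 points).
  x = 5: rhs = 8, matching y values: 10, 13 (2 points).
  x = 6: rhs = 7, matching y values: none (0 points).
  x = 7: rhs = 19, matching y values: none (0 points).
  x = 8: rhs = 4, matching y values: 2, 21 (2 points).
  x = 9: rhs = 14, matching y values: none (0 points).
  x = 10: rhs = 9, matching y values: 3, 20 (2 points).
  x = 11: rhs = 18, matching y values: 8, 15 (2 points).
  x = 12: rhs = 1, matching y values: 1, 22 (2 points).
  x = 13: rhs = 10, matching y values: none (0 points).
  x = 14: rhs = 5, matching y values: none (0 points).
  x = 15: rhs = 15, matching y values: none (0 points).
  x = 16: rhs = 0, matching y values: 0 (1 points).
  x = 17: rhs = 12, matching y values: 9, 14 (2 points).
  x = 18: rhs = 11, matching y values: none (0 points).
  x = 19: rhs = 3, matching y values: 7, 16 (2 points).
  x = 20: rhs = 17, matching y values: none (0 points).
  x = 21: rhs = 13, matching y values: 6, 17 (2 points).
  x = 22: rhs = 20, matching y values: none (0 points).
Total affine count: 23.
Full point count |E(F_23)| = 23 + 1 = 24.
Hasse bound: |24 − (23+1)| = |0| = 0 ≤ 2√23 ≈ 9.5917 ✓.


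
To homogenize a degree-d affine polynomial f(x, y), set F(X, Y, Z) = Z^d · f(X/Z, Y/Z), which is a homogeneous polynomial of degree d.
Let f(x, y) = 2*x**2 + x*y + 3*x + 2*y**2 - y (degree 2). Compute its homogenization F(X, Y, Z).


F(X, Y, Z) = 2*X**2 + X*Y + 3*X*Z + 2*Y**2 - Y*Z

deg(f) = 2.
Substitute x = X/Z, y = Y/Z into f, then multiply by Z^2.
  monomial 2·x^2·y^0 ↦ 2·X^2·Y^0·Z^0.
  monomial 1·x^1·y^1 ↦ 1·X^1·Y^1·Z^0.
  monomial 3·x^1·y^0 ↦ 3·X^1·Y^0·Z^1.
  monomial 2·x^0·y^2 ↦ 2·X^0·Y^2·Z^0.
  monomial -1·x^0·y^1 ↦ -1·X^0·Y^1·Z^1.
Collecting: F(X, Y, Z) = 2*X**2 + X*Y + 3*X*Z + 2*Y**2 - Y*Z.


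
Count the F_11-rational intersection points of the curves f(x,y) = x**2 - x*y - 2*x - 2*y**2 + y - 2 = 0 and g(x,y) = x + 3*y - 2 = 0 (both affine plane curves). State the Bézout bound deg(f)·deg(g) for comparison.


Common zeros: ∅; count = 0; Bézout bound = 2.

deg(f) = 2, deg(g) = 1, so Bézout bound = 2.
Scan x ∈ F_11. For each x, list the y ∈ F_11 with f(x, y) ≡ 0 and those with g(x, y) ≡ 0 (mod 11); the common zeros in that column are the intersection.
  x = 0: f ≡ 0 at y ∈ ∅; g ≡ 0 at y ∈ {8}; common: ∅.
  x = 1: f ≡ 0 at y ∈ {2, 9}; g ≡ 0 at y ∈ {4}; common: ∅.
  x = 2: f ≡ 0 at y ∈ ∅; g ≡ 0 at y ∈ {0}; common: ∅.
  x = 3: f ≡ 0 at y ∈ {2, 8}; g ≡ 0 at y ∈ {7}; common: ∅.
  x = 4: f ≡ 0 at y ∈ ∅; g ≡ 0 at y ∈ {3}; common: ∅.
  x = 5: f ≡ 0 at y ∈ ∅; g ≡ 0 at y ∈ {10}; common: ∅.
  x = 6: f ≡ 0 at y ∈ {0, 3}; g ≡ 0 at y ∈ {6}; common: ∅.
  x = 7: f ≡ 0 at y ∈ {0, 8}; g ≡ 0 at y ∈ {2}; common: ∅.
  x = 8: f ≡ 0 at y ∈ ∅; g ≡ 0 at y ∈ {9}; common: ∅.
  x = 9: f ≡ 0 at y ∈ ∅; g ≡ 0 at y ∈ {5}; common: ∅.
  x = 10: f ≡ 0 at y ∈ {3, 9}; g ≡ 0 at y ∈ {1}; common: ∅.
Collecting: common zeros = ∅, so the count is 0.
Comparison with the Bézout bound: 0 ≤ 2 = deg(f)·deg(g), as expected for curves with no common component (the affine F_11-count falls short of the bound because intersections may lie at infinity, over extension fields, or carry multiplicity).


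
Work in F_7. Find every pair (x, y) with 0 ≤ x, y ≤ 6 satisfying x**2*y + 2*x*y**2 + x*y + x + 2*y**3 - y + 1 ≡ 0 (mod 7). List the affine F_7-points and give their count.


Affine F_7-points: {(0, 6), (1, 1), (1, 2), (1, 3), (2, 1), (2, 5), (2, 6), (4, 2), (5, 5), (6, 0)}; count = 10.

For each of the 49 pairs (x, y) ∈ F_7², evaluate f(x, y) mod 7. Record the zeros.
  x = 0: [0↦1, 1↦2, 2↦1, 3↦3, 4↦6, 5↦1, 6↦0]  zeros at y ∈ {6}
  x = 1: [0↦2, 1↦0, 2↦0, 3↦0, 4↦5, 5↦6, 6↦1]  zeros at y ∈ {1, 2, 3}
  x = 2: [0↦3, 1↦0, 2↦3, 3↦3, 4↦5, 5↦0, 6↦0]  zeros at y ∈ {1, 5, 6}
  x = 3: [0↦4, 1↦2, 2↦3, 3↦5, 4↦6, 5↦4, 6↦4]  zeros at y ∈ ∅
  x = 4: [0↦5, 1↦6, 2↦0, 3↦6, 4↦1, 5↦4, 6↦6]  zeros at y ∈ {2}
  x = 5: [0↦6, 1↦5, 2↦1, 3↦6, 4↦4, 5↦0, 6↦6]  zeros at y ∈ {5}
  x = 6: [0↦0, 1↦6, 2↦6, 3↦5, 4↦1, 5↦6, 6↦4]  zeros at y ∈ {0}
Collecting zeros: affine points = {(0, 6), (1, 1), (1, 2), (1, 3), (2, 1), (2, 5), (2, 6), (4, 2), (5, 5), (6, 0)}.
Total count |C(F_7)_aff| = 10.


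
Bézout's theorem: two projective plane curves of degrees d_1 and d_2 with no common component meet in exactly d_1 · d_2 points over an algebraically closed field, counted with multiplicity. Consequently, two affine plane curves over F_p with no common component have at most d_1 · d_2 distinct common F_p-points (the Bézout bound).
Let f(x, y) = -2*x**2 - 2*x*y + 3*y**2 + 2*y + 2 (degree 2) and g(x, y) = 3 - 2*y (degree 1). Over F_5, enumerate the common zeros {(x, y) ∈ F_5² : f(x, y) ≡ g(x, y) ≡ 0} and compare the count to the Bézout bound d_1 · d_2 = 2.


Common zeros: ∅; count = 0; Bézout bound = 2.

deg(f) = 2, deg(g) = 1, so Bézout bound = 2.
Scan x ∈ F_5. For each x, list the y ∈ F_5 with f(x, y) ≡ 0 and those with g(x, y) ≡ 0 (mod 5); the common zeros in that column are the intersection.
  x = 0: f ≡ 0 at y ∈ {3}; g ≡ 0 at y ∈ {4}; common: ∅.
  x = 1: f ≡ 0 at y ∈ {0}; g ≡ 0 at y ∈ {4}; common: ∅.
  x = 2: f ≡ 0 at y ∈ {1, 3}; g ≡ 0 at y ∈ {4}; common: ∅.
  x = 3: f ≡ 0 at y ∈ ∅; g ≡ 0 at y ∈ {4}; common: ∅.
  x = 4: f ≡ 0 at y ∈ {0, 2}; g ≡ 0 at y ∈ {4}; common: ∅.
Collecting: common zeros = ∅, so the count is 0.
Comparison with the Bézout bound: 0 ≤ 2 = deg(f)·deg(g), as expected for curves with no common component (the affine F_5-count falls short of the bound because intersections may lie at infinity, over extension fields, or carry multiplicity).


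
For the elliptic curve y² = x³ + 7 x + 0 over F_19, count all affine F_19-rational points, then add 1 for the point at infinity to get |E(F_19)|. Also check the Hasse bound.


Affine points = {(0, 0), (4, 4), (4, 15), (6, 7), (6, 12), (8, 6), (8, 13), (10, 5), (10, 14), (12, 8), (12, 11), (14, 7), (14, 12), (16, 3), (16, 16), (17, 4), (17, 15), (18, 7), (18, 12)}; affine count = 19; |E(F_19)| = 20.

Discriminant check: Δ ∝ 4a³ + 27b² = 4·7³ + 27·0² = 4·343 + 27·0 ≡ 4 (mod 19). Nonzero ⇒ E is nonsingular.
For each x ∈ F_19, compute rhs = x³ + 7·x + 0 mod 19, then count y ∈ F_19 with y² ≡ rhs.
  x = 0: rhs = 0, matching y values: 0 (1 points).
  x = 1: rhs = 8, matching y values: none (0 points).
  x = 2: rhs = 3, matching y values: none (0 points).
  x = 3: rhs = 10, matching y values: none (0 points).
  x = 4: rhs = 16, matching y values: 4, 15 (2 points).
  x = 5: rhs = 8, matching y values: none (0 points).
  x = 6: rhs = 11, matching y values: 7, 12 (2 points).
  x = 7: rhs = 12, matching y values: none (0 points).
  x = 8: rhs = 17, matching y values: 6, 13 (2 points).
  x = 9: rhs = 13, matching y values: none (0 points).
  x = 10: rhs = 6, matching y values: 5, 14 (2 points).
  x = 11: rhs = 2, matching y values: none (0 points).
  x = 12: rhs = 7, matching y values: 8, 11 (2 points).
  x = 13: rhs = 8, matching y values: none (0 points).
  x = 14: rhs = 11, matching y values: 7, 12 (2 points).
  x = 15: rhs = 3, matching y values: none (0 points).
  x = 16: rhs = 9, matching y values: 3, 16 (2 points).
  x = 17: rhs = 16, matching y values: 4, 15 (2 points).
  x = 18: rhs = 11, matching y values: 7, 12 (2 points).
Total affine count: 19.
Full point count |E(F_19)| = 19 + 1 = 20.
Hasse bound: |20 − (19+1)| = |0| = 0 ≤ 2√19 ≈ 8.7178 ✓.


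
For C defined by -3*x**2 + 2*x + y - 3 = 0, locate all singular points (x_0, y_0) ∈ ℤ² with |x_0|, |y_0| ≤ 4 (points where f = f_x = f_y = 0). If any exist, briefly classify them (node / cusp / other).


No singular points in the scanned grid; C is smooth there.

Compute partial derivatives:
  f_x = 2 - 6*x.
  f_y = 1.
f_y = 1 is a nonzero constant, so f_y never vanishes: no point (x, y) can satisfy f = f_x = f_y = 0. In particular no (x, y) ∈ {−4, ..., 4}² is singular; the curve is smooth.


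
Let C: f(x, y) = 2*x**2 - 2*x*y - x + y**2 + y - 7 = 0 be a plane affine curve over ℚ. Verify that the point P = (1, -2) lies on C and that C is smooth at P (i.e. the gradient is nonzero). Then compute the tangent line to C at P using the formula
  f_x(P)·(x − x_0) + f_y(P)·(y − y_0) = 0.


Tangent line at P: 7*x - 5*y - 17 = 0.

Step 1: f(1, -2) = 0, so P lies on C.
Step 2: partial derivatives
  f_x(x, y) = 4*x - 2*y - 1, f_y(x, y) = -2*x + 2*y + 1.
  f_x(P) = 7, f_y(P) = -5 (gradient nonzero, so P is smooth).
Step 3: tangent line at P: 7·(x − 1) + -5·(y − -2) = 0.
Expanding: 7*x - 5*y - 17 = 0.


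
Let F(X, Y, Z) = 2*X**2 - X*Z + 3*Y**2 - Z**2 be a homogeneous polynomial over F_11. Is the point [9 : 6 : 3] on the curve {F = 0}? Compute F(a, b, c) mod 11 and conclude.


F(9,6,3) ≡ 3 (mod 11); P is NOT on the curve.

Evaluate F(9, 6, 3) term-by-term (mod 11).
  2*X**2 ↦ 2·81·1·1 = 162
  -X*Z ↦ -1·9·1·3 = -27
  3*Y**2 ↦ 3·1·36·1 = 108
  -Z**2 ↦ -1·1·1·9 = -9
Sum: F(9, 6, 3) = (162) + (-27) + (108) + (-9) = 234.
Reducing mod 11: 234 ≡ 3 (mod 11).
Since F(a, b, c) ≡ 3 ≠ 0 (mod 11), P does NOT lie on the curve.


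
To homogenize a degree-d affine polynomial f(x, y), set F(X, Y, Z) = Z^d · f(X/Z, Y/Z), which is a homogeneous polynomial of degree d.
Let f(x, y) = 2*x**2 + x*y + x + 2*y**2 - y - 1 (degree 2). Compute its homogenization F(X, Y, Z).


F(X, Y, Z) = 2*X**2 + X*Y + X*Z + 2*Y**2 - Y*Z - Z**2

deg(f) = 2.
Substitute x = X/Z, y = Y/Z into f, then multiply by Z^2.
  monomial 2·x^2·y^0 ↦ 2·X^2·Y^0·Z^0.
  monomial 1·x^1·y^1 ↦ 1·X^1·Y^1·Z^0.
  monomial 1·x^1·y^0 ↦ 1·X^1·Y^0·Z^1.
  monomial 2·x^0·y^2 ↦ 2·X^0·Y^2·Z^0.
  monomial -1·x^0·y^1 ↦ -1·X^0·Y^1·Z^1.
  monomial -1·x^0·y^0 ↦ -1·X^0·Y^0·Z^2.
Collecting: F(X, Y, Z) = 2*X**2 + X*Y + X*Z + 2*Y**2 - Y*Z - Z**2.


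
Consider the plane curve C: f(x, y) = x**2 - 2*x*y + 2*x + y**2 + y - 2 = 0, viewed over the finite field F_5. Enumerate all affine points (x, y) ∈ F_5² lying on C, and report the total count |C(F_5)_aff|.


Affine F_5-points: {(0, 1), (0, 3), (2, 4), (4, 3), (4, 4)}; count = 5.

For each of the 25 pairs (x, y) ∈ F_5², evaluate f(x, y) mod 5. Record the zeros.
  x = 0: [0↦3, 1↦0, 2↦4, 3↦0, 4↦3]  zeros at y ∈ {1, 3}
  x = 1: [0↦1, 1↦1, 2↦3, 3↦2, 4↦3]  zeros at y ∈ ∅
  x = 2: [0↦1, 1↦4, 2↦4, 3↦1, 4↦0]  zeros at y ∈ {4}
  x = 3: [0↦3, 1↦4, 2↦2, 3↦2, 4↦4]  zeros at y ∈ ∅
  x = 4: [0↦2, 1↦1, 2↦2, 3↦0, 4↦0]  zeros at y ∈ {3, 4}
Collecting zeros: affine points = {(0, 1), (0, 3), (2, 4), (4, 3), (4, 4)}.
Total count |C(F_5)_aff| = 5.


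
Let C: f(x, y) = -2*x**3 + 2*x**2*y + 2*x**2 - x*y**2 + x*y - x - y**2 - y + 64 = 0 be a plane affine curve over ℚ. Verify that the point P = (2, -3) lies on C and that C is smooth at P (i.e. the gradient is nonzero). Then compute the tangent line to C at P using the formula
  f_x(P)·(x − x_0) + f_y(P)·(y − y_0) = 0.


Tangent line at P: -53*x + 27*y + 187 = 0.

Step 1: f(2, -3) = 0, so P lies on C.
Step 2: partial derivatives
  f_x(x, y) = -6*x**2 + 4*x*y + 4*x - y**2 + y - 1, f_y(x, y) = 2*x**2 - 2*x*y + x - 2*y - 1.
  f_x(P) = -53, f_y(P) = 27 (gradient nonzero, so P is smooth).
Step 3: tangent line at P: -53·(x − 2) + 27·(y − -3) = 0.
Expanding: -53*x + 27*y + 187 = 0.


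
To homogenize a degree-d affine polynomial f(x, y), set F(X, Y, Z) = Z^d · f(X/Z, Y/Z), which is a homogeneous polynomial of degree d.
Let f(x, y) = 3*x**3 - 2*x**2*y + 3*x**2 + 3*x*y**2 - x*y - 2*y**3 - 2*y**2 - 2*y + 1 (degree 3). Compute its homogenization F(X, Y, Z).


F(X, Y, Z) = 3*X**3 - 2*X**2*Y + 3*X**2*Z + 3*X*Y**2 - X*Y*Z - 2*Y**3 - 2*Y**2*Z - 2*Y*Z**2 + Z**3

deg(f) = 3.
Substitute x = X/Z, y = Y/Z into f, then multiply by Z^3.
  monomial 3·x^3·y^0 ↦ 3·X^3·Y^0·Z^0.
  monomial -2·x^2·y^1 ↦ -2·X^2·Y^1·Z^0.
  monomial 3·x^2·y^0 ↦ 3·X^2·Y^0·Z^1.
  monomial 3·x^1·y^2 ↦ 3·X^1·Y^2·Z^0.
  monomial -1·x^1·y^1 ↦ -1·X^1·Y^1·Z^1.
  monomial -2·x^0·y^3 ↦ -2·X^0·Y^3·Z^0.
  monomial -2·x^0·y^2 ↦ -2·X^0·Y^2·Z^1.
  monomial -2·x^0·y^1 ↦ -2·X^0·Y^1·Z^2.
  monomial 1·x^0·y^0 ↦ 1·X^0·Y^0·Z^3.
Collecting: F(X, Y, Z) = 3*X**3 - 2*X**2*Y + 3*X**2*Z + 3*X*Y**2 - X*Y*Z - 2*Y**3 - 2*Y**2*Z - 2*Y*Z**2 + Z**3.


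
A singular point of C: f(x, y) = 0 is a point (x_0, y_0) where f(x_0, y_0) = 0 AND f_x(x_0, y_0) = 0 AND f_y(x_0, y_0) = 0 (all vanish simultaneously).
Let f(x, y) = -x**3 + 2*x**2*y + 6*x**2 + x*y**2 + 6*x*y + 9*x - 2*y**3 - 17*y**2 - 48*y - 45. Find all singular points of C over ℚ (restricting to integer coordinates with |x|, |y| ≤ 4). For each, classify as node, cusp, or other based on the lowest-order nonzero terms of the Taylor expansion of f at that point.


Singular points: {(0, -3)}; classification: cusp.

Compute partial derivatives:
  f_x = -3*x**2 + 4*x*y + 12*x + y**2 + 6*y + 9.
  f_y = 2*x**2 + 2*x*y + 6*x - 6*y**2 - 34*y - 48.
Scan x_0 ∈ {−4, ..., 4}. For each x_0, f_y(x_0, y) is a polynomial in y; find its integer roots y ∈ {−4, ..., 4}, then test f_x and f at those candidates.
  x = -4: f_y(-4, y) = -6*y**2 - 42*y - 40; no integer root y with |y| ≤ 4.
  x = -3: f_y(-3, y) = -6*y**2 - 40*y - 48; no integer root y with |y| ≤ 4.
  x = -2: f_y(-2, y) = -6*y**2 - 38*y - 52; vanishes at y ∈ {-2}. (-2, -2): f_x = -19 ≠ 0.
  x = -1: f_y(-1, y) = -6*y**2 - 36*y - 52; no integer root y with |y| ≤ 4.
  x = 0: f_y(0, y) = -6*y**2 - 34*y - 48; vanishes at y ∈ {-3}. (0, -3): f_x = 0, f = 0 — SINGULAR.
  x = 1: f_y(1, y) = -6*y**2 - 32*y - 40; vanishes at y ∈ {-2}. (1, -2): f_x = 2 ≠ 0.
  x = 2: f_y(2, y) = -6*y**2 - 30*y - 28; no integer root y with |y| ≤ 4.
  x = 3: f_y(3, y) = -6*y**2 - 28*y - 12; no integer root y with |y| ≤ 4.
  x = 4: f_y(4, y) = -6*y**2 - 26*y + 8; no integer root y with |y| ≤ 4.
Only singular point on the grid: (0, -3).
Classify: substitute x = 0 + u, y = -3 + v and expand: f = -u**3 + 2*u**2*v + u*v**2 - 2*v**3 + v**2.
No constant or linear terms (consistent with a singular point). Quadratic part: v**2. Cubic part: -u**3 + 2*u**2*v + u*v**2 - 2*v**3.
The quadratic part v**2 is a perfect square, so there is a single (double) tangent line v = 0, i.e. y = -3. Restricting the cubic part to that line (v = 0) leaves -u**3 ≠ 0, so f is not divisible by v and the branch is v² ≈ u**3 to lowest order — this is a cusp.
Classification: cusp.


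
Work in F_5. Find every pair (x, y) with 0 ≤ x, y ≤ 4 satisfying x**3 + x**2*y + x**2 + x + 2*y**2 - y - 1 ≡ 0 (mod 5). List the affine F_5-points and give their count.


Affine F_5-points: {(0, 1), (0, 2), (1, 2), (1, 3), (2, 3), (3, 3), (4, 1), (4, 4)}; count = 8.

For each of the 25 pairs (x, y) ∈ F_5², evaluate f(x, y) mod 5. Record the zeros.
  x = 0: [0↦4, 1↦0, 2↦0, 3↦4, 4↦2]  zeros at y ∈ {1, 2}
  x = 1: [0↦2, 1↦4, 2↦0, 3↦0, 4↦4]  zeros at y ∈ {2, 3}
  x = 2: [0↦3, 1↦3, 2↦2, 3↦0, 4↦2]  zeros at y ∈ {3}
  x = 3: [0↦3, 1↦3, 2↦2, 3↦0, 4↦2]  zeros at y ∈ {3}
  x = 4: [0↦3, 1↦0, 2↦1, 3↦1, 4↦0]  zeros at y ∈ {1, 4}
Collecting zeros: affine points = {(0, 1), (0, 2), (1, 2), (1, 3), (2, 3), (3, 3), (4, 1), (4, 4)}.
Total count |C(F_5)_aff| = 8.


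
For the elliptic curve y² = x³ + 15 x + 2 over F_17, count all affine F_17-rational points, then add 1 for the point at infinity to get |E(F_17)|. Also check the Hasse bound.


Affine points = {(0, 6), (0, 11), (1, 1), (1, 16), (5, 7), (5, 10), (6, 6), (6, 11), (7, 5), (7, 12), (9, 4), (9, 13), (10, 8), (10, 9), (11, 6), (11, 11), (14, 7), (14, 10), (15, 7), (15, 10)}; affine count = 20; |E(F_17)| = 21.

Discriminant check: Δ ∝ 4a³ + 27b² = 4·15³ + 27·2² = 4·3375 + 27·4 ≡ 8 (mod 17). Nonzero ⇒ E is nonsingular.
For each x ∈ F_17, compute rhs = x³ + 15·x + 2 mod 17, then count y ∈ F_17 with y² ≡ rhs.
  x = 0: rhs = 2, matching y values: 6, 11 (2 points).
  x = 1: rhs = 1, matching y values: 1, 16 (2 points).
  x = 2: rhs = 6, matching y values: none (0 points).
  x = 3: rhs = 6, matching y values: none (0 points).
  x = 4: rhs = 7, matching y values: none (0 points).
  x = 5: rhs = 15, matching y values: 7, 10 (2 points).
  x = 6: rhs = 2, matching y values: 6, 11 (2 points).
  x = 7: rhs = 8, matching y values: 5, 12 (2 points).
  x = 8: rhs = 5, matching y values: none (0 points).
  x = 9: rhs = 16, matching y values: 4, 13 (2 points).
  x = 10: rhs = 13, matching y values: 8, 9 (2 points).
  x = 11: rhs = 2, matching y values: 6, 11 (2 points).
  x = 12: rhs = 6, matching y values: none (0 points).
  x = 13: rhs = 14, matching y values: none (0 points).
  x = 14: rhs = 15, matching y values: 7, 10 (2 points).
  x = 15: rhs = 15, matching y values: 7, 10 (2 points).
  x = 16: rhs = 3, matching y values: none (0 points).
Total affine count: 20.
Full point count |E(F_17)| = 20 + 1 = 21.
Hasse bound: |21 − (17+1)| = |3| = 3 ≤ 2√17 ≈ 8.2462 ✓.


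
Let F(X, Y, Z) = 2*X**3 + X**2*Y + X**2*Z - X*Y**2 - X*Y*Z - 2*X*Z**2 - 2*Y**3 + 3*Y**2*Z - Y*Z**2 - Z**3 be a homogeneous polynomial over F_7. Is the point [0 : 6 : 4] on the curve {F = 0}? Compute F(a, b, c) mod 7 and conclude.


F(0,6,4) ≡ 1 (mod 7); P is NOT on the curve.

Evaluate F(0, 6, 4) term-by-term (mod 7).
  2*X**3 ↦ 2·0·1·1 = 0
  X**2*Y ↦ 1·0·6·1 = 0
  X**2*Z ↦ 1·0·1·4 = 0
  -X*Y**2 ↦ -1·0·36·1 = 0
  -X*Y*Z ↦ -1·0·6·4 = 0
  -2*X*Z**2 ↦ -2·0·1·16 = 0
  -2*Y**3 ↦ -2·1·216·1 = -432
  3*Y**2*Z ↦ 3·1·36·4 = 432
  -Y*Z**2 ↦ -1·1·6·16 = -96
  -Z**3 ↦ -1·1·1·64 = -64
Sum: F(0, 6, 4) = (0) + (0) + (0) + (0) + (0) + (0) + (-432) + (432) + (-96) + (-64) = -160.
Reducing mod 7: -160 ≡ 1 (mod 7).
Since F(a, b, c) ≡ 1 ≠ 0 (mod 7), P does NOT lie on the curve.


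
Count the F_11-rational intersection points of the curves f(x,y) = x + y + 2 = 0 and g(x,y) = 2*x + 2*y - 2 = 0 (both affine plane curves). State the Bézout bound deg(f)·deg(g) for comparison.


Common zeros: ∅; count = 0; Bézout bound = 1.

deg(f) = 1, deg(g) = 1, so Bézout bound = 1.
Scan x ∈ F_11. For each x, list the y ∈ F_11 with f(x, y) ≡ 0 and those with g(x, y) ≡ 0 (mod 11); the common zeros in that column are the intersection.
  x = 0: f ≡ 0 at y ∈ {9}; g ≡ 0 at y ∈ {1}; common: ∅.
  x = 1: f ≡ 0 at y ∈ {8}; g ≡ 0 at y ∈ {0}; common: ∅.
  x = 2: f ≡ 0 at y ∈ {7}; g ≡ 0 at y ∈ {10}; common: ∅.
  x = 3: f ≡ 0 at y ∈ {6}; g ≡ 0 at y ∈ {9}; common: ∅.
  x = 4: f ≡ 0 at y ∈ {5}; g ≡ 0 at y ∈ {8}; common: ∅.
  x = 5: f ≡ 0 at y ∈ {4}; g ≡ 0 at y ∈ {7}; common: ∅.
  x = 6: f ≡ 0 at y ∈ {3}; g ≡ 0 at y ∈ {6}; common: ∅.
  x = 7: f ≡ 0 at y ∈ {2}; g ≡ 0 at y ∈ {5}; common: ∅.
  x = 8: f ≡ 0 at y ∈ {1}; g ≡ 0 at y ∈ {4}; common: ∅.
  x = 9: f ≡ 0 at y ∈ {0}; g ≡ 0 at y ∈ {3}; common: ∅.
  x = 10: f ≡ 0 at y ∈ {10}; g ≡ 0 at y ∈ {2}; common: ∅.
Collecting: common zeros = ∅, so the count is 0.
Comparison with the Bézout bound: 0 ≤ 1 = deg(f)·deg(g), as expected for curves with no common component (the affine F_11-count falls short of the bound because intersections may lie at infinity, over extension fields, or carry multiplicity).
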